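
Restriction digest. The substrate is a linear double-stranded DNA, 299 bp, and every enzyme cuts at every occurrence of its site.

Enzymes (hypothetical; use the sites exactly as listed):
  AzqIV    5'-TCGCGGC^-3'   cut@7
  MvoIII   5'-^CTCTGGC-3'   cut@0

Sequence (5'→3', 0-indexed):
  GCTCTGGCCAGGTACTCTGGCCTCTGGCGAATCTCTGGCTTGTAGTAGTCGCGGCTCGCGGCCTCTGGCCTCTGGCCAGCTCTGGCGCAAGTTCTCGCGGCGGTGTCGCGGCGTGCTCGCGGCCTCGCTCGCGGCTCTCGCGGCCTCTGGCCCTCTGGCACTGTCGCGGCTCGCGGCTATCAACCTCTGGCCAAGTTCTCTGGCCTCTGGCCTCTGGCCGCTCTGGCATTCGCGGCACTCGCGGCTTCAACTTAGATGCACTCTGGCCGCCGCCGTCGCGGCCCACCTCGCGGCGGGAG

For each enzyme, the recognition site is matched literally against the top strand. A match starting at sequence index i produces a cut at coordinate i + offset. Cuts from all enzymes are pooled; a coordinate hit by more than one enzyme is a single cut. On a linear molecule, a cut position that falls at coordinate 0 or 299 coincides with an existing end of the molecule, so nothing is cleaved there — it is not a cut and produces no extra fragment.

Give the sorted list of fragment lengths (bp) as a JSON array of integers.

[1,5,7,7,7,7,7,7,7,8,9,9,9,10,11,11,11,12,12,13,13,15,16,18,22,22,23]

Scan for sites:
  AzqIV TCGCGGC/7: at [48, 55, 94, 105, 116, 128, 137, 163, 170, 229, 238, 275, 287] ⇒ [55, 62, 101, 112, 123, 135, 144, 170, 177, 236, 245, 282, 294]
  MvoIII CTCTGGC/0: at [1, 14, 21, 32, 62, 69, 79, 144, 152, 184, 197, 204, 211, 220, 260] ⇒ [1, 14, 21, 32, 62, 69, 79, 144, 152, 184, 197, 204, 211, 220, 260]

All cut coordinates (distinct, sorted): [1, 14, 21, 32, 55, 62, 69, 79, 101, 112, 123, 135, 144, 152, 170, 177, 184, 197, 204, 211, 220, 236, 245, 260, 282, 294]

Fragment lengths:
  [0,1): 1 bp
  [1,14): 13 bp
  [14,21): 7 bp
  [21,32): 11 bp
  [32,55): 23 bp
  [55,62): 7 bp
  [62,69): 7 bp
  [69,79): 10 bp
  [79,101): 22 bp
  [101,112): 11 bp
  [112,123): 11 bp
  [123,135): 12 bp
  [135,144): 9 bp
  [144,152): 8 bp
  [152,170): 18 bp
  [170,177): 7 bp
  [177,184): 7 bp
  [184,197): 13 bp
  [197,204): 7 bp
  [204,211): 7 bp
  [211,220): 9 bp
  [220,236): 16 bp
  [236,245): 9 bp
  [245,260): 15 bp
  [260,282): 22 bp
  [282,294): 12 bp
  [294,299): 5 bp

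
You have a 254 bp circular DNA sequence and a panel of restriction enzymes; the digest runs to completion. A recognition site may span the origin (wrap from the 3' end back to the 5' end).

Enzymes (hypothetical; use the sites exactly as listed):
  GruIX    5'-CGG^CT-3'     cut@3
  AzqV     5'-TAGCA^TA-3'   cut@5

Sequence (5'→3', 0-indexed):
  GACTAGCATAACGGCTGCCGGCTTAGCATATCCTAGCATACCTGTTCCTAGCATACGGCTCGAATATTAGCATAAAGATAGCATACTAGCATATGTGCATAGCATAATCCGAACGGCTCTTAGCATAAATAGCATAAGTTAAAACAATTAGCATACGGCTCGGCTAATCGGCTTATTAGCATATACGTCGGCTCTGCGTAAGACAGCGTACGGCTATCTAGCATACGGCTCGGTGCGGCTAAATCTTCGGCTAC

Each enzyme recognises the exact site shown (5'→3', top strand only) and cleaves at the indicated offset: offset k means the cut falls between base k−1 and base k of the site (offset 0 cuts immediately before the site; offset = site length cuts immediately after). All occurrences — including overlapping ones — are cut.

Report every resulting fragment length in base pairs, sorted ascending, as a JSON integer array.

Per-enzyme occurrences:
  GruIX (CGGCT, off=3): starts [11, 18, 55, 113, 155, 160, 168, 188, 210, 225, 235, 247] → cuts [14, 21, 58, 116, 158, 163, 171, 191, 213, 228, 238, 250]
  AzqV (TAGCATA, off=5): starts [3, 23, 33, 48, 67, 78, 86, 99, 120, 129, 148, 176, 218] → cuts [8, 28, 38, 53, 72, 83, 91, 104, 125, 134, 153, 181, 223]

All cut coordinates (distinct, sorted): [8, 14, 21, 28, 38, 53, 58, 72, 83, 91, 104, 116, 125, 134, 153, 158, 163, 171, 181, 191, 213, 223, 228, 238, 250]

Fragments:
  8→14: 6 bp
  14→21: 7 bp
  21→28: 7 bp
  28→38: 10 bp
  38→53: 15 bp
  53→58: 5 bp
  58→72: 14 bp
  72→83: 11 bp
  83→91: 8 bp
  91→104: 13 bp
  104→116: 12 bp
  116→125: 9 bp
  125→134: 9 bp
  134→153: 19 bp
  153→158: 5 bp
  158→163: 5 bp
  163→171: 8 bp
  171→181: 10 bp
  181→191: 10 bp
  191→213: 22 bp
  213→223: 10 bp
  223→228: 5 bp
  228→238: 10 bp
  238→250: 12 bp
  250→8 (wrap): 254-250+8 = 12 bp

[5,5,5,5,6,7,7,8,8,9,9,10,10,10,10,10,11,12,12,12,13,14,15,19,22]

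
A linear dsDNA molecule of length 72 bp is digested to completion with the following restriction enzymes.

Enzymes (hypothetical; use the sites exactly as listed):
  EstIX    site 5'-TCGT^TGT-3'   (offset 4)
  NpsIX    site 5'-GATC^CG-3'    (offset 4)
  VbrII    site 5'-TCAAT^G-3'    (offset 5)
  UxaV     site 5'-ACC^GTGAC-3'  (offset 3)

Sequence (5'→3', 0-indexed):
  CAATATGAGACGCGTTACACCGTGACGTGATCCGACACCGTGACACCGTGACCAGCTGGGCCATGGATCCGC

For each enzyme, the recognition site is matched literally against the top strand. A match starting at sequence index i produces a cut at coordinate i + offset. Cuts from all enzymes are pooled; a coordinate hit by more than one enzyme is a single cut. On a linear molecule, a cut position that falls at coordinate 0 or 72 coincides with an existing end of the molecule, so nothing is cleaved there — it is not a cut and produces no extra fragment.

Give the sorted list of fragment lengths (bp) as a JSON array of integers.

[3,7,8,11,21,22]

Scan for sites:
  EstIX (TCGTTGT, off=4): no sites
  NpsIX GATCCG/4: at [28, 65] ⇒ [32, 69]
  VbrII (TCAATG, off=5): no sites
  UxaV ACCGTGAC/3: at [18, 36, 44] ⇒ [21, 39, 47]

Pooled cuts: [21, 32, 39, 47, 69]

Fragments:
  [0,21): 21 bp
  [21,32): 11 bp
  [32,39): 7 bp
  [39,47): 8 bp
  [47,69): 22 bp
  [69,72): 3 bp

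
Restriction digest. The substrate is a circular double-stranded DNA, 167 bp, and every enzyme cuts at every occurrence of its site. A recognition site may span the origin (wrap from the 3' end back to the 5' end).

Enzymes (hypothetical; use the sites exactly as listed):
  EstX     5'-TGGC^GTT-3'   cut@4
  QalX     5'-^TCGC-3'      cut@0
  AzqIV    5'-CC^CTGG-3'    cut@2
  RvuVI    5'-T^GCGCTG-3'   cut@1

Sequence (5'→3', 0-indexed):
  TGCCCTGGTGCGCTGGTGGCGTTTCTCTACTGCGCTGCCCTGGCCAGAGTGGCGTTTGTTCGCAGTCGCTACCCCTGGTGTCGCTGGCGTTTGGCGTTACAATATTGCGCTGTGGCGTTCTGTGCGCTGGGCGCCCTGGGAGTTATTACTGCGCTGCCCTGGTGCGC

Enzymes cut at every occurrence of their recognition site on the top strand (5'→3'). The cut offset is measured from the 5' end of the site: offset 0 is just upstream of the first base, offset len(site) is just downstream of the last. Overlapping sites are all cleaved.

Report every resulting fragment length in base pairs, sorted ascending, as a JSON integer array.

[5,5,6,6,6,7,7,8,8,8,8,9,10,11,11,11,12,14,15]

Scan for sites:
  EstX (TGGCGTT, off=4): starts [16, 49, 84, 91, 112] → cuts [20, 53, 88, 95, 116]
  QalX (TCGC, off=0): starts [59, 65, 80] → cuts [59, 65, 80]
  AzqIV (CCCTGG, off=2): starts [2, 37, 72, 133, 156] → cuts [4, 39, 74, 135, 158]
  RvuVI (TGCGCTG, off=1): starts [8, 30, 105, 122, 149, 162] → cuts [9, 31, 106, 123, 150, 163]

All cut coordinates (distinct, sorted): [4, 9, 20, 31, 39, 53, 59, 65, 74, 80, 88, 95, 106, 116, 123, 135, 150, 158, 163]

Fragments:
  4→9: 5 bp
  9→20: 11 bp
  20→31: 11 bp
  31→39: 8 bp
  39→53: 14 bp
  53→59: 6 bp
  59→65: 6 bp
  65→74: 9 bp
  74→80: 6 bp
  80→88: 8 bp
  88→95: 7 bp
  95→106: 11 bp
  106→116: 10 bp
  116→123: 7 bp
  123→135: 12 bp
  135→150: 15 bp
  150→158: 8 bp
  158→163: 5 bp
  163→4 (wrap): 167-163+4 = 8 bp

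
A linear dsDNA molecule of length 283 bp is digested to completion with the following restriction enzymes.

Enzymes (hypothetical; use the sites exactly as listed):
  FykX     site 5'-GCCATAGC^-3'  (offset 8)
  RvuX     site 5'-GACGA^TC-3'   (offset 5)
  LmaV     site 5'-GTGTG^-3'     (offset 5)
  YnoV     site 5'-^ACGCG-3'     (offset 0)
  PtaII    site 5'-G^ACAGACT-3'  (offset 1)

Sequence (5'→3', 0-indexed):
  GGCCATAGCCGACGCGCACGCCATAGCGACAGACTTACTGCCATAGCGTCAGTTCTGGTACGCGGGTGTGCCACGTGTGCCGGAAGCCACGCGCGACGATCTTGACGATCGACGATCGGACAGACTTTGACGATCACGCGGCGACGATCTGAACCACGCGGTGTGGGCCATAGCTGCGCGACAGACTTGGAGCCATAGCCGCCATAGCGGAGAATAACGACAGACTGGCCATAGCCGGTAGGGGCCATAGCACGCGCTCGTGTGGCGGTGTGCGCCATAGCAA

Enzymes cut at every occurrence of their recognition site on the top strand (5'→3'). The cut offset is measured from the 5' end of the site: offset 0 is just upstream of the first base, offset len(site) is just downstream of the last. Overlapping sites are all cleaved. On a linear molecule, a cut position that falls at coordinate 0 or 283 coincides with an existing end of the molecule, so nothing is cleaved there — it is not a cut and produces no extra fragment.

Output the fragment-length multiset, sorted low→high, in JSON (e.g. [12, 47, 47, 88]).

Per-enzyme occurrences:
  FykX GCCATAGC/8: at [1, 19, 39, 166, 191, 200, 227, 243, 273] ⇒ [9, 27, 47, 174, 199, 208, 235, 251, 281]
  RvuX GACGATC/5: at [94, 103, 110, 128, 142] ⇒ [99, 108, 115, 133, 147]
  LmaV GTGTG/5: at [65, 74, 160, 259, 267] ⇒ [70, 79, 165, 264, 272]
  YnoV ACGCG/0: at [11, 59, 88, 135, 155, 251] ⇒ [11, 59, 88, 135, 155, 251]
  PtaII GACAGACT/1: at [27, 118, 179, 218] ⇒ [28, 119, 180, 219]

All cut coordinates (distinct, sorted): [9, 11, 27, 28, 47, 59, 70, 79, 88, 99, 108, 115, 119, 133, 135, 147, 155, 165, 174, 180, 199, 208, 219, 235, 251, 264, 272, 281]

Fragments:
  [0,9): 9 bp
  [9,11): 2 bp
  [11,27): 16 bp
  [27,28): 1 bp
  [28,47): 19 bp
  [47,59): 12 bp
  [59,70): 11 bp
  [70,79): 9 bp
  [79,88): 9 bp
  [88,99): 11 bp
  [99,108): 9 bp
  [108,115): 7 bp
  [115,119): 4 bp
  [119,133): 14 bp
  [133,135): 2 bp
  [135,147): 12 bp
  [147,155): 8 bp
  [155,165): 10 bp
  [165,174): 9 bp
  [174,180): 6 bp
  [180,199): 19 bp
  [199,208): 9 bp
  [208,219): 11 bp
  [219,235): 16 bp
  [235,251): 16 bp
  [251,264): 13 bp
  [264,272): 8 bp
  [272,281): 9 bp
  [281,283): 2 bp

[1,2,2,2,4,6,7,8,8,9,9,9,9,9,9,9,10,11,11,11,12,12,13,14,16,16,16,19,19]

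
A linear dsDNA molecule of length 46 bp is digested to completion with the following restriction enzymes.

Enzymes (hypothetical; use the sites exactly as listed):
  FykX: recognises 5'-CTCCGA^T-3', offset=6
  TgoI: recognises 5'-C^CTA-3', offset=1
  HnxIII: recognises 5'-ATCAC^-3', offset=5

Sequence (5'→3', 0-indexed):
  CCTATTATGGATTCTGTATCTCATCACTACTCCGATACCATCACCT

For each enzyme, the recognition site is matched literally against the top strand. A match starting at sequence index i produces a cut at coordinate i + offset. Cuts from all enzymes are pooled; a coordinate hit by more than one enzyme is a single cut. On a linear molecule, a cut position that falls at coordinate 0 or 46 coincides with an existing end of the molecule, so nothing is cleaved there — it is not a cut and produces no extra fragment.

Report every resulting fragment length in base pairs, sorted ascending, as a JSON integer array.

[1,2,8,9,26]

Site scan:
  FykX CTCCGAT/6: at [29] ⇒ [35]
  TgoI CCTA/1: at [0] ⇒ [1]
  HnxIII ATCAC/5: at [22, 39] ⇒ [27, 44]

All cut coordinates (distinct, sorted): [1, 27, 35, 44]

Fragment lengths:
  [0,1): 1 bp
  [1,27): 26 bp
  [27,35): 8 bp
  [35,44): 9 bp
  [44,46): 2 bp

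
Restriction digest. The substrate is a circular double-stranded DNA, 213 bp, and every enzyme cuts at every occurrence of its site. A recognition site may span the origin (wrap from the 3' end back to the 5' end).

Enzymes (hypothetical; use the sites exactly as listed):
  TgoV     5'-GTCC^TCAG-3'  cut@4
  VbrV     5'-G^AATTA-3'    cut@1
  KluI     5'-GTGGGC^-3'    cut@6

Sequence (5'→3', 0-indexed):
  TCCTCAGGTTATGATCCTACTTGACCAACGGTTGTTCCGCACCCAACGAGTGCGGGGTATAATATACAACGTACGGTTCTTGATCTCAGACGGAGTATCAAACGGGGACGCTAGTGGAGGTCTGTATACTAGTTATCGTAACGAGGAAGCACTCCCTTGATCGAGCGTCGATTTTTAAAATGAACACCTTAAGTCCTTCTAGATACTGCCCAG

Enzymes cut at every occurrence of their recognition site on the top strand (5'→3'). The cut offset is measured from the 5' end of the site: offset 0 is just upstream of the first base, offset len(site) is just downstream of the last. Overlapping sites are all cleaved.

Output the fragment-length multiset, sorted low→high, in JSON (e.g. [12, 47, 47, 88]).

Scan for sites:
  TgoV (GTCCTCAG, off=4): starts [212] → cuts [3]
  VbrV (GAATTA, off=1): no sites
  KluI (GTGGGC, off=6): no sites

Pooled cuts: [3]

Fragment lengths:
  3→3 (wrap): 213-3+3 = 213 bp

[213]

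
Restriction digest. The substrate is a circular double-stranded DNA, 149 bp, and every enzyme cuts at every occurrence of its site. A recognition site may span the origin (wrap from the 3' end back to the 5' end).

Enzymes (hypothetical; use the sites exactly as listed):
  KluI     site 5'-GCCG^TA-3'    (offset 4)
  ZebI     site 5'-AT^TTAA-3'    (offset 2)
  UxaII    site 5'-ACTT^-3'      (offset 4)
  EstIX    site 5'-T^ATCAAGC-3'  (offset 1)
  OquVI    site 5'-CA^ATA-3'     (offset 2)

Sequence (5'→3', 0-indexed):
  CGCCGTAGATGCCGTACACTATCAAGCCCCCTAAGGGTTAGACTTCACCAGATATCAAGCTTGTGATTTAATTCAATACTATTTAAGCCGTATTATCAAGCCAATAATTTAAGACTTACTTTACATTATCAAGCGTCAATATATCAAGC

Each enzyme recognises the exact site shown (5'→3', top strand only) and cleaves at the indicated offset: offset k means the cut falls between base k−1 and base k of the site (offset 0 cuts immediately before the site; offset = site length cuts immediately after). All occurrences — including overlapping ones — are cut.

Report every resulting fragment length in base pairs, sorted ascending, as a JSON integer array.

[4,4,4,5,6,6,7,8,8,8,9,9,9,11,12,14,25]

Scan for sites:
  KluI (GCCGTA, off=4): starts [1, 10, 86] → cuts [5, 14, 90]
  ZebI (ATTTAA, off=2): starts [65, 80, 106] → cuts [67, 82, 108]
  UxaII (ACTT, off=4): starts [41, 113, 117] → cuts [45, 117, 121]
  EstIX (TATCAAGC, off=1): starts [19, 52, 93, 126, 141] → cuts [20, 53, 94, 127, 142]
  OquVI (CAATA, off=2): starts [73, 101, 136] → cuts [75, 103, 138]

All cut coordinates (distinct, sorted): [5, 14, 20, 45, 53, 67, 75, 82, 90, 94, 103, 108, 117, 121, 127, 138, 142]

Fragment lengths:
  5→14: 9 bp
  14→20: 6 bp
  20→45: 25 bp
  45→53: 8 bp
  53→67: 14 bp
  67→75: 8 bp
  75→82: 7 bp
  82→90: 8 bp
  90→94: 4 bp
  94→103: 9 bp
  103→108: 5 bp
  108→117: 9 bp
  117→121: 4 bp
  121→127: 6 bp
  127→138: 11 bp
  138→142: 4 bp
  142→5 (wrap): 149-142+5 = 12 bp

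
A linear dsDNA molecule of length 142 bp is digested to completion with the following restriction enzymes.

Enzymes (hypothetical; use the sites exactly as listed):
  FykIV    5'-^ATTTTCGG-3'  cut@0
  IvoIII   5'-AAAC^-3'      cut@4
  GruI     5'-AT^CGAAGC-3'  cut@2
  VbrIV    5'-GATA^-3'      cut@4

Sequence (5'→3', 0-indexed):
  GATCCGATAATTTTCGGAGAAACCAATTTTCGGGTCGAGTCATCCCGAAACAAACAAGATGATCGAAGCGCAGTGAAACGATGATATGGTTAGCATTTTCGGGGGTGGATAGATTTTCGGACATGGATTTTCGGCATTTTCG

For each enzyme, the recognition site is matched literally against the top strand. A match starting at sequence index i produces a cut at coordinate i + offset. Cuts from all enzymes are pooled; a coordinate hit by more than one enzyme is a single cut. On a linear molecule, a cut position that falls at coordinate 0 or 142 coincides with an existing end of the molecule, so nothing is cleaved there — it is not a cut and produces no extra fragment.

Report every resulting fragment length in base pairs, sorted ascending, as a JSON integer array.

Scan for sites:
  FykIV ATTTTCGG/0: at [9, 25, 94, 112, 126] ⇒ [9, 25, 94, 112, 126]
  IvoIII AAAC/4: at [19, 47, 51, 75] ⇒ [23, 51, 55, 79]
  GruI ATCGAAGC/2: at [61] ⇒ [63]
  VbrIV GATA/4: at [5, 82, 107] ⇒ [9, 86, 111]

All cut coordinates (distinct, sorted): [9, 23, 25, 51, 55, 63, 79, 86, 94, 111, 112, 126]

Fragments:
  [0,9): 9 bp
  [9,23): 14 bp
  [23,25): 2 bp
  [25,51): 26 bp
  [51,55): 4 bp
  [55,63): 8 bp
  [63,79): 16 bp
  [79,86): 7 bp
  [86,94): 8 bp
  [94,111): 17 bp
  [111,112): 1 bp
  [112,126): 14 bp
  [126,142): 16 bp

[1,2,4,7,8,8,9,14,14,16,16,17,26]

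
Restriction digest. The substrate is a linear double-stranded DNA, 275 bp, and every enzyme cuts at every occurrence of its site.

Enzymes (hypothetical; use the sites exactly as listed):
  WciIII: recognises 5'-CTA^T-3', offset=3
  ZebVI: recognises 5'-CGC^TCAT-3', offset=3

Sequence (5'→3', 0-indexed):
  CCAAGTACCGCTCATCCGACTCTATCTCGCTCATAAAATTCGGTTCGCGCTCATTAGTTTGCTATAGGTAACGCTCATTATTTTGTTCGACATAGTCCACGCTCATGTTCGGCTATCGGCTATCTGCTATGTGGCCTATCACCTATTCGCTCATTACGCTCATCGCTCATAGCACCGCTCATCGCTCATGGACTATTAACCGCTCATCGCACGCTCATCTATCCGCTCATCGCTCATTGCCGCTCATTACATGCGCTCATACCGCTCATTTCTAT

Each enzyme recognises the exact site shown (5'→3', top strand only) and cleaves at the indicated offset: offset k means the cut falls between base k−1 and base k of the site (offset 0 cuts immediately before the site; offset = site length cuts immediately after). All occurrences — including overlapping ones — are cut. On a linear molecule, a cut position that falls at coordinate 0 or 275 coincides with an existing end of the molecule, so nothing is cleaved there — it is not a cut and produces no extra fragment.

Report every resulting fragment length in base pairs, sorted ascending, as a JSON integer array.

[1,5,5,6,7,7,7,7,7,7,7,8,9,9,9,9,10,10,10,11,11,12,13,13,13,14,20,28]

Site scan:
  WciIII CTAT/3: at [21, 61, 112, 119, 126, 135, 142, 192, 218, 271] ⇒ [24, 64, 115, 122, 129, 138, 145, 195, 221, 274]
  ZebVI CGCTCAT/3: at [8, 27, 47, 71, 99, 147, 156, 163, 175, 182, 200, 211, 223, 230, 240, 253, 262] ⇒ [11, 30, 50, 74, 102, 150, 159, 166, 178, 185, 203, 214, 226, 233, 243, 256, 265]

Pooled cuts: [11, 24, 30, 50, 64, 74, 102, 115, 122, 129, 138, 145, 150, 159, 166, 178, 185, 195, 203, 214, 221, 226, 233, 243, 256, 265, 274]

Fragment lengths:
  [0,11): 11 bp
  [11,24): 13 bp
  [24,30): 6 bp
  [30,50): 20 bp
  [50,64): 14 bp
  [64,74): 10 bp
  [74,102): 28 bp
  [102,115): 13 bp
  [115,122): 7 bp
  [122,129): 7 bp
  [129,138): 9 bp
  [138,145): 7 bp
  [145,150): 5 bp
  [150,159): 9 bp
  [159,166): 7 bp
  [166,178): 12 bp
  [178,185): 7 bp
  [185,195): 10 bp
  [195,203): 8 bp
  [203,214): 11 bp
  [214,221): 7 bp
  [221,226): 5 bp
  [226,233): 7 bp
  [233,243): 10 bp
  [243,256): 13 bp
  [256,265): 9 bp
  [265,274): 9 bp
  [274,275): 1 bp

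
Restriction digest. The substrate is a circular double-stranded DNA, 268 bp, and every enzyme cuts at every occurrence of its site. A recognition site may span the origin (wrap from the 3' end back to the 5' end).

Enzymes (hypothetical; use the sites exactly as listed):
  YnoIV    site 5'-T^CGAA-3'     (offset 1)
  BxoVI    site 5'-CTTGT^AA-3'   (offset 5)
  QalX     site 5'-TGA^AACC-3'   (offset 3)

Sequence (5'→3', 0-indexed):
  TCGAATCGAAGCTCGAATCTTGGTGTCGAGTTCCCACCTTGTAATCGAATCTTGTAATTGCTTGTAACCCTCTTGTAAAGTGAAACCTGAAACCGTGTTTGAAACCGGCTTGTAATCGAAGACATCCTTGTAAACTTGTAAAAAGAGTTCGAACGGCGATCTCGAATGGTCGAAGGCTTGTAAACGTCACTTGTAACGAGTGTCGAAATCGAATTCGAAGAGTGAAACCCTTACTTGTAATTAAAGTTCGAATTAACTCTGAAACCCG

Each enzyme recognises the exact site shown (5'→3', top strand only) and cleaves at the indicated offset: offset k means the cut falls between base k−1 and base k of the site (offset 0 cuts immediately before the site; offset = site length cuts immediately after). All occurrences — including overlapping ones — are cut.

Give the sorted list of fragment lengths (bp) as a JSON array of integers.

[3,3,5,6,6,7,7,7,7,8,8,9,10,10,10,10,10,11,11,11,12,13,13,13,14,15,29]

Per-enzyme occurrences:
  YnoIV TCGAA/1: at [0, 5, 12, 44, 115, 148, 161, 169, 202, 208, 214, 247] ⇒ [1, 6, 13, 45, 116, 149, 162, 170, 203, 209, 215, 248]
  BxoVI CTTGTAA/5: at [37, 50, 60, 71, 108, 126, 134, 176, 189, 233] ⇒ [42, 55, 65, 76, 113, 131, 139, 181, 194, 238]
  QalX TGAAACC/3: at [80, 87, 99, 222, 259] ⇒ [83, 90, 102, 225, 262]

Pooled cuts: [1, 6, 13, 42, 45, 55, 65, 76, 83, 90, 102, 113, 116, 131, 139, 149, 162, 170, 181, 194, 203, 209, 215, 225, 238, 248, 262]

Fragments:
  1→6: 5 bp
  6→13: 7 bp
  13→42: 29 bp
  42→45: 3 bp
  45→55: 10 bp
  55→65: 10 bp
  65→76: 11 bp
  76→83: 7 bp
  83→90: 7 bp
  90→102: 12 bp
  102→113: 11 bp
  113→116: 3 bp
  116→131: 15 bp
  131→139: 8 bp
  139→149: 10 bp
  149→162: 13 bp
  162→170: 8 bp
  170→181: 11 bp
  181→194: 13 bp
  194→203: 9 bp
  203→209: 6 bp
  209→215: 6 bp
  215→225: 10 bp
  225→238: 13 bp
  238→248: 10 bp
  248→262: 14 bp
  262→1 (wrap): 268-262+1 = 7 bp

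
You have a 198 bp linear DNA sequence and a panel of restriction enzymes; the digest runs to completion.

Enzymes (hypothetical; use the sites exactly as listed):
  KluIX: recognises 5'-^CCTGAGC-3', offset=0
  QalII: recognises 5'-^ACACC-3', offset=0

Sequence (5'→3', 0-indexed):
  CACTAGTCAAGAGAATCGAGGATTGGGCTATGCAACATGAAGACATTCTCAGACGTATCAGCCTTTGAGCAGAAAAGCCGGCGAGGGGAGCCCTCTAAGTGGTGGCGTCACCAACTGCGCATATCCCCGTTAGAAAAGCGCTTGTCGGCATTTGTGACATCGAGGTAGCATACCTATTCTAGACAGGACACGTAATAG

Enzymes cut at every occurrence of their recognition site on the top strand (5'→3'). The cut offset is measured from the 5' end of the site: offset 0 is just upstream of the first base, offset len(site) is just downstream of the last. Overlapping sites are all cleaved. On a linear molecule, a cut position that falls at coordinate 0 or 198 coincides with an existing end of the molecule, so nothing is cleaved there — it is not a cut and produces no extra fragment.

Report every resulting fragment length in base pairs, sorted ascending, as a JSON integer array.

[198]

Scan for sites:
  KluIX (CCTGAGC, off=0): no sites
  QalII (ACACC, off=0): no sites

All cut coordinates (distinct, sorted): ∅

Fragment lengths:
  no cuts → one linear fragment of 198 bp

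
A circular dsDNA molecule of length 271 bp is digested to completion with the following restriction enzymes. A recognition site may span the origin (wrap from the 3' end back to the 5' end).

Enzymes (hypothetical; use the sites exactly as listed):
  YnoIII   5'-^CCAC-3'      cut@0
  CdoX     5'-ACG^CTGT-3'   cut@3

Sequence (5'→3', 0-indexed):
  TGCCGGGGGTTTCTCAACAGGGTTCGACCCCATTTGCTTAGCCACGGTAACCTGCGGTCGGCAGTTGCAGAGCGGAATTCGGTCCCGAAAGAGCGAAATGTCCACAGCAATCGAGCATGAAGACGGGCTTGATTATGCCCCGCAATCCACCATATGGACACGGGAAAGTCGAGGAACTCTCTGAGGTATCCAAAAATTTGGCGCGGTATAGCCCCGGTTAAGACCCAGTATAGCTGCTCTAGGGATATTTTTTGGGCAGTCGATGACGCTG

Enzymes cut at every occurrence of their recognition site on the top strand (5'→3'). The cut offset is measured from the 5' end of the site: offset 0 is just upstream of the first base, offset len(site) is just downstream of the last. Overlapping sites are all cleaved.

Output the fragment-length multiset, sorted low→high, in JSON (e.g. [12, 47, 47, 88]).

[44,45,60,122]

Site scan:
  YnoIII (CCAC, off=0): starts [41, 101, 146] → cuts [41, 101, 146]
  CdoX (ACGCTGT, off=3): starts [265] → cuts [268]

Pooled cuts: [41, 101, 146, 268]

Fragment lengths:
  41→101: 60 bp
  101→146: 45 bp
  146→268: 122 bp
  268→41 (wrap): 271-268+41 = 44 bp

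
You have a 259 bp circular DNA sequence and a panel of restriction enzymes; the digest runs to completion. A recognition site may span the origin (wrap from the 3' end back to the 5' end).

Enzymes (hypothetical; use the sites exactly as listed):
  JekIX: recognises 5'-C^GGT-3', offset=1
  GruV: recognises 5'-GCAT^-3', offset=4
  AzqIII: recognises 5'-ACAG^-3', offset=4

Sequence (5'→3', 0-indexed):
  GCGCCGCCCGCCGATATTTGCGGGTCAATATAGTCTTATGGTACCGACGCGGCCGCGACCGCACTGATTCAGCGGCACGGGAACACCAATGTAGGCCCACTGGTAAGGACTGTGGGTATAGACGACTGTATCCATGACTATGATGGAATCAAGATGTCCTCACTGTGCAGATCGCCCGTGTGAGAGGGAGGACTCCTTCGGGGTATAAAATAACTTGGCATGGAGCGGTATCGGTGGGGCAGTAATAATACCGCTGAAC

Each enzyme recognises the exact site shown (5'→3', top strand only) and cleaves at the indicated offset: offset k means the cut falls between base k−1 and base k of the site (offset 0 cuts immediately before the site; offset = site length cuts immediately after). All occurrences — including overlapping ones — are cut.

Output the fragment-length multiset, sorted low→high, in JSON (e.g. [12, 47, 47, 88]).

[5,6,248]

Scan for sites:
  JekIX CGGT/1: at [225, 231] ⇒ [226, 232]
  GruV GCAT/4: at [217] ⇒ [221]
  AzqIII (ACAG, off=4): no sites

All cut coordinates (distinct, sorted): [221, 226, 232]

Fragments:
  221→226: 5 bp
  226→232: 6 bp
  232→221 (wrap): 259-232+221 = 248 bp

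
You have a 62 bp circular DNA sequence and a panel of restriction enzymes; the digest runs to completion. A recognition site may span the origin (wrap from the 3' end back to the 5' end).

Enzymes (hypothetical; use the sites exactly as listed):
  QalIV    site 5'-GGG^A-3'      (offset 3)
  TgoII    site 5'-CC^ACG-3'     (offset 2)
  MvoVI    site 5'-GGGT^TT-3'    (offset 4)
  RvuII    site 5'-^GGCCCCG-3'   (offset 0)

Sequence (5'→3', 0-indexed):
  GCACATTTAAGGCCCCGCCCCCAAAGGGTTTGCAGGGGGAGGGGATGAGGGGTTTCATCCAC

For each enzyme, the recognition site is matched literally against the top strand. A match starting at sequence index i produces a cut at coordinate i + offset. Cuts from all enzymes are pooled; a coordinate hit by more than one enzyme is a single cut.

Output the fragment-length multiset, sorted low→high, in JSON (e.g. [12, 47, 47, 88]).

Per-enzyme occurrences:
  QalIV (GGGA, off=3): starts [36, 41] → cuts [39, 44]
  TgoII (CCACG, off=2): starts [58] → cuts [60]
  MvoVI (GGGTTT, off=4): starts [25, 49] → cuts [29, 53]
  RvuII (GGCCCCG, off=0): starts [10] → cuts [10]

Pooled cuts: [10, 29, 39, 44, 53, 60]

Fragment lengths:
  10→29: 19 bp
  29→39: 10 bp
  39→44: 5 bp
  44→53: 9 bp
  53→60: 7 bp
  60→10 (wrap): 62-60+10 = 12 bp

[5,7,9,10,12,19]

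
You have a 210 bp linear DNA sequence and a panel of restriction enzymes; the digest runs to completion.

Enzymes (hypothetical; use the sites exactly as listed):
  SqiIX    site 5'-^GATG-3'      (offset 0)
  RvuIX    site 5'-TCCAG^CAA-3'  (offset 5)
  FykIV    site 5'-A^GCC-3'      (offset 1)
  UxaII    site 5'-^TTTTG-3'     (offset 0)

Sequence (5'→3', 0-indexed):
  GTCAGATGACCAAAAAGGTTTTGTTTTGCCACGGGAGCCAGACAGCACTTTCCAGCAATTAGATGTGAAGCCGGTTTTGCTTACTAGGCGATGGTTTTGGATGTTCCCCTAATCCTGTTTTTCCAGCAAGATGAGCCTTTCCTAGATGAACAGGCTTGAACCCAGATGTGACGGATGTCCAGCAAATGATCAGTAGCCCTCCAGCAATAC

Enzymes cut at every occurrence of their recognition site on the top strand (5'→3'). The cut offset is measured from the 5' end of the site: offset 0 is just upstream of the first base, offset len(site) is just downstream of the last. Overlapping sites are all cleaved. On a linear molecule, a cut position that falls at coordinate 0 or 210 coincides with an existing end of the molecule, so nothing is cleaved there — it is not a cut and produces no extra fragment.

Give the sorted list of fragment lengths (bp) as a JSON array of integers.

Site scan:
  SqiIX GATG/0: at [4, 61, 89, 99, 129, 144, 164, 173] ⇒ [4, 61, 89, 99, 129, 144, 164, 173]
  RvuIX TCCAGCAA/5: at [50, 121, 177, 199] ⇒ [55, 126, 182, 204]
  FykIV AGCC/1: at [35, 68, 133, 194] ⇒ [36, 69, 134, 195]
  UxaII TTTTG/0: at [18, 23, 74, 94] ⇒ [18, 23, 74, 94]

All cut coordinates (distinct, sorted): [4, 18, 23, 36, 55, 61, 69, 74, 89, 94, 99, 126, 129, 134, 144, 164, 173, 182, 195, 204]

Fragment lengths:
  [0,4): 4 bp
  [4,18): 14 bp
  [18,23): 5 bp
  [23,36): 13 bp
  [36,55): 19 bp
  [55,61): 6 bp
  [61,69): 8 bp
  [69,74): 5 bp
  [74,89): 15 bp
  [89,94): 5 bp
  [94,99): 5 bp
  [99,126): 27 bp
  [126,129): 3 bp
  [129,134): 5 bp
  [134,144): 10 bp
  [144,164): 20 bp
  [164,173): 9 bp
  [173,182): 9 bp
  [182,195): 13 bp
  [195,204): 9 bp
  [204,210): 6 bp

[3,4,5,5,5,5,5,6,6,8,9,9,9,10,13,13,14,15,19,20,27]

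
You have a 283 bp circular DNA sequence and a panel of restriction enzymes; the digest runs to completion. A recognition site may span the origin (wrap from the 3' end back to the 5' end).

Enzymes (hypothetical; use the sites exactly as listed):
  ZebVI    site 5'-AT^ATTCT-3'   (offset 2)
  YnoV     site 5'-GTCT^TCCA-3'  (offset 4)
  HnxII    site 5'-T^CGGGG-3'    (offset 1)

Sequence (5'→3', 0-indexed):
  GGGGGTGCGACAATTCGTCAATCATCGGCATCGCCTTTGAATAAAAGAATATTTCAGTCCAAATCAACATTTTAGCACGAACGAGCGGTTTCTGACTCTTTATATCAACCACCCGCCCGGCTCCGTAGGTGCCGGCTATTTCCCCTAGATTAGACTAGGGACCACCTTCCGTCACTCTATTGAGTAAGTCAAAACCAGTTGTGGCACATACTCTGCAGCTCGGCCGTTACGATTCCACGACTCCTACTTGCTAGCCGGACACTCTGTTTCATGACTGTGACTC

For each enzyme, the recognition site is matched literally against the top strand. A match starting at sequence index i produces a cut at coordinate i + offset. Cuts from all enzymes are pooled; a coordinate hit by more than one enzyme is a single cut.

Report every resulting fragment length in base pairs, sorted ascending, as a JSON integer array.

[283]

Scan for sites:
  ZebVI (ATATTCT, off=2): no sites
  YnoV (GTCTTCCA, off=4): no sites
  HnxII TCGGGG/1: at [281] ⇒ [282]

All cut coordinates (distinct, sorted): [282]

Fragment lengths:
  282→282 (wrap): 283-282+282 = 283 bp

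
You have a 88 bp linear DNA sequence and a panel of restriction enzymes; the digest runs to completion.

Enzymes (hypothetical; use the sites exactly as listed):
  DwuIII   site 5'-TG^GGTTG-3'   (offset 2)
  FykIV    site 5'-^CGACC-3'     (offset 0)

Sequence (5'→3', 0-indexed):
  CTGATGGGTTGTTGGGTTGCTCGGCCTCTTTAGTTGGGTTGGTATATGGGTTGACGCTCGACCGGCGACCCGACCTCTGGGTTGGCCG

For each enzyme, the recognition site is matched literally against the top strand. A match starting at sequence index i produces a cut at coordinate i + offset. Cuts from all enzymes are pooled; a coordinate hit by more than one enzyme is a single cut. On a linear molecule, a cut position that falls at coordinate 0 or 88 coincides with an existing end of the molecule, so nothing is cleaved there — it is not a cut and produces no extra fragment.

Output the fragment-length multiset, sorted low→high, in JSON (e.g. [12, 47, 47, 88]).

Per-enzyme occurrences:
  DwuIII TGGGTTG/2: at [4, 12, 34, 46, 77] ⇒ [6, 14, 36, 48, 79]
  FykIV CGACC/0: at [58, 65, 70] ⇒ [58, 65, 70]

Pooled cuts: [6, 14, 36, 48, 58, 65, 70, 79]

Fragment lengths:
  [0,6): 6 bp
  [6,14): 8 bp
  [14,36): 22 bp
  [36,48): 12 bp
  [48,58): 10 bp
  [58,65): 7 bp
  [65,70): 5 bp
  [70,79): 9 bp
  [79,88): 9 bp

[5,6,7,8,9,9,10,12,22]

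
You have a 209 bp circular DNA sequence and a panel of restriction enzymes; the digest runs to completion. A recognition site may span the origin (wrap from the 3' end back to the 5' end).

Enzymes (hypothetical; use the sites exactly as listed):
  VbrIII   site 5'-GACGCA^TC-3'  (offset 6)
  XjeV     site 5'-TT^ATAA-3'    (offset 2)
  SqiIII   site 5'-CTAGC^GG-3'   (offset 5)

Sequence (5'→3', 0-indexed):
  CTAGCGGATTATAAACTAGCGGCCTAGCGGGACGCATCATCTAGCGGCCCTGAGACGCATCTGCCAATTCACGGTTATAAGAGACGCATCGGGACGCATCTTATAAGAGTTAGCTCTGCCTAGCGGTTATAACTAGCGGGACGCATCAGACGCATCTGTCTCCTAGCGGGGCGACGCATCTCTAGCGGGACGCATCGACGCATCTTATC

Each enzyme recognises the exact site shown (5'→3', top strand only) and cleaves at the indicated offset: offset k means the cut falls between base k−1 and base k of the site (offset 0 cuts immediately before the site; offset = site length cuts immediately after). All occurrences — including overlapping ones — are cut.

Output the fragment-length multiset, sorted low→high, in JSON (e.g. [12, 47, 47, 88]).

[4,4,5,8,8,8,8,8,8,9,9,9,10,10,11,12,12,13,14,17,22]

Scan for sites:
  VbrIII GACGCATC/6: at [30, 53, 82, 92, 139, 148, 172, 188, 196] ⇒ [36, 59, 88, 98, 145, 154, 178, 194, 202]
  XjeV TTATAA/2: at [8, 74, 100, 126] ⇒ [10, 76, 102, 128]
  SqiIII CTAGCGG/5: at [0, 15, 23, 40, 119, 132, 162, 181] ⇒ [5, 20, 28, 45, 124, 137, 167, 186]

Pooled cuts: [5, 10, 20, 28, 36, 45, 59, 76, 88, 98, 102, 124, 128, 137, 145, 154, 167, 178, 186, 194, 202]

Fragments:
  5→10: 5 bp
  10→20: 10 bp
  20→28: 8 bp
  28→36: 8 bp
  36→45: 9 bp
  45→59: 14 bp
  59→76: 17 bp
  76→88: 12 bp
  88→98: 10 bp
  98→102: 4 bp
  102→124: 22 bp
  124→128: 4 bp
  128→137: 9 bp
  137→145: 8 bp
  145→154: 9 bp
  154→167: 13 bp
  167→178: 11 bp
  178→186: 8 bp
  186→194: 8 bp
  194→202: 8 bp
  202→5 (wrap): 209-202+5 = 12 bp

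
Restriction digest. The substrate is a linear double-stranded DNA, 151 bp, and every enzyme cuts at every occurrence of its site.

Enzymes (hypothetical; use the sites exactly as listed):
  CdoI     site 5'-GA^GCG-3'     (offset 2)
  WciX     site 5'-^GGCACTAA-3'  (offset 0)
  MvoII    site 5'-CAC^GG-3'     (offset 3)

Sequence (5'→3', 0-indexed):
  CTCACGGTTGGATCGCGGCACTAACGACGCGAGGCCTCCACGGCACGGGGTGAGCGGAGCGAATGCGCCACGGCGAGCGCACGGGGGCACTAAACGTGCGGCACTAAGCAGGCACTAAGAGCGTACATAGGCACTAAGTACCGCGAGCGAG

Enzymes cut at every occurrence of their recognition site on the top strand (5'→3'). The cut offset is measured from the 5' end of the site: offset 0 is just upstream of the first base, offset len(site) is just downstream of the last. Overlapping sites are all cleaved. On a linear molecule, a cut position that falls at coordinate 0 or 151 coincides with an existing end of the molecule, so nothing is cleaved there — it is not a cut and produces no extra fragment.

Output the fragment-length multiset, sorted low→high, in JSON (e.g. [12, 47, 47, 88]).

Site scan:
  CdoI (GAGCG, off=2): starts [51, 56, 74, 118, 144] → cuts [53, 58, 76, 120, 146]
  WciX (GGCACTAA, off=0): starts [16, 85, 99, 110, 129] → cuts [16, 85, 99, 110, 129]
  MvoII (CACGG, off=3): starts [2, 38, 43, 68, 79] → cuts [5, 41, 46, 71, 82]

Pooled cuts: [5, 16, 41, 46, 53, 58, 71, 76, 82, 85, 99, 110, 120, 129, 146]

Fragment lengths:
  [0,5): 5 bp
  [5,16): 11 bp
  [16,41): 25 bp
  [41,46): 5 bp
  [46,53): 7 bp
  [53,58): 5 bp
  [58,71): 13 bp
  [71,76): 5 bp
  [76,82): 6 bp
  [82,85): 3 bp
  [85,99): 14 bp
  [99,110): 11 bp
  [110,120): 10 bp
  [120,129): 9 bp
  [129,146): 17 bp
  [146,151): 5 bp

[3,5,5,5,5,5,6,7,9,10,11,11,13,14,17,25]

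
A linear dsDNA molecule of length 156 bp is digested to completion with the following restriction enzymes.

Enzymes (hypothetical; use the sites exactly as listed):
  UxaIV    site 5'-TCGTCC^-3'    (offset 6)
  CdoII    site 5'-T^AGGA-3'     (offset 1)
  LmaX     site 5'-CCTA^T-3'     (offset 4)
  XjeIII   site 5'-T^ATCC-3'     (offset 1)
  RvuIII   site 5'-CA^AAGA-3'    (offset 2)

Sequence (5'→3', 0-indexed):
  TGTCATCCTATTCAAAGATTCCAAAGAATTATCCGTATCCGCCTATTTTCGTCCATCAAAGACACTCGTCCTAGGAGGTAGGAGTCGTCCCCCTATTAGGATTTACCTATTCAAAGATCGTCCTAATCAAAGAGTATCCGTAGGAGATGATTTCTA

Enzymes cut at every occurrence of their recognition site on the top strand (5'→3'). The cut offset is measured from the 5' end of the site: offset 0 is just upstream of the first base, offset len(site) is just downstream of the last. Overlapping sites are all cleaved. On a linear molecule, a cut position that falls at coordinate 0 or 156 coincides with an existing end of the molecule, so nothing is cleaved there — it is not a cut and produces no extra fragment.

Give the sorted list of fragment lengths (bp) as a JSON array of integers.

Scan for sites:
  UxaIV (TCGTCC, off=6): starts [48, 65, 84, 117] → cuts [54, 71, 90, 123]
  CdoII (TAGGA, off=1): starts [71, 78, 96, 140] → cuts [72, 79, 97, 141]
  LmaX (CCTAT, off=4): starts [6, 41, 91, 105] → cuts [10, 45, 95, 109]
  XjeIII (TATCC, off=1): starts [29, 35, 134] → cuts [30, 36, 135]
  RvuIII (CAAAGA, off=2): starts [12, 21, 56, 111, 127] → cuts [14, 23, 58, 113, 129]

All cut coordinates (distinct, sorted): [10, 14, 23, 30, 36, 45, 54, 58, 71, 72, 79, 90, 95, 97, 109, 113, 123, 129, 135, 141]

Fragment lengths:
  [0,10): 10 bp
  [10,14): 4 bp
  [14,23): 9 bp
  [23,30): 7 bp
  [30,36): 6 bp
  [36,45): 9 bp
  [45,54): 9 bp
  [54,58): 4 bp
  [58,71): 13 bp
  [71,72): 1 bp
  [72,79): 7 bp
  [79,90): 11 bp
  [90,95): 5 bp
  [95,97): 2 bp
  [97,109): 12 bp
  [109,113): 4 bp
  [113,123): 10 bp
  [123,129): 6 bp
  [129,135): 6 bp
  [135,141): 6 bp
  [141,156): 15 bp

[1,2,4,4,4,5,6,6,6,6,7,7,9,9,9,10,10,11,12,13,15]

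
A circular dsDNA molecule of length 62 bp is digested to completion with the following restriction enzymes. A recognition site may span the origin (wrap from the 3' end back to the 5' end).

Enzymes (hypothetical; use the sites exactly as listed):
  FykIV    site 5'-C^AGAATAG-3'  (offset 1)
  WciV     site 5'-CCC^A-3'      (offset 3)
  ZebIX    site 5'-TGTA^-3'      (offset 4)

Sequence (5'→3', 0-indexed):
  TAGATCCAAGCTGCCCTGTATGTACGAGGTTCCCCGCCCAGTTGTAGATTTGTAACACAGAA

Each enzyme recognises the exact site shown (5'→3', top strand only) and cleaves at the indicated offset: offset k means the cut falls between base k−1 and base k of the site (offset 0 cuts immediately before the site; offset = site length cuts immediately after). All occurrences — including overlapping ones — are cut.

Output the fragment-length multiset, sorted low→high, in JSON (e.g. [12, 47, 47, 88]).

[4,4,7,8,15,24]

Site scan:
  FykIV (CAGAATAG, off=1): starts [57] → cuts [58]
  WciV (CCCA, off=3): starts [36] → cuts [39]
  ZebIX (TGTA, off=4): starts [16, 20, 42, 50] → cuts [20, 24, 46, 54]

Pooled cuts: [20, 24, 39, 46, 54, 58]

Fragments:
  20→24: 4 bp
  24→39: 15 bp
  39→46: 7 bp
  46→54: 8 bp
  54→58: 4 bp
  58→20 (wrap): 62-58+20 = 24 bp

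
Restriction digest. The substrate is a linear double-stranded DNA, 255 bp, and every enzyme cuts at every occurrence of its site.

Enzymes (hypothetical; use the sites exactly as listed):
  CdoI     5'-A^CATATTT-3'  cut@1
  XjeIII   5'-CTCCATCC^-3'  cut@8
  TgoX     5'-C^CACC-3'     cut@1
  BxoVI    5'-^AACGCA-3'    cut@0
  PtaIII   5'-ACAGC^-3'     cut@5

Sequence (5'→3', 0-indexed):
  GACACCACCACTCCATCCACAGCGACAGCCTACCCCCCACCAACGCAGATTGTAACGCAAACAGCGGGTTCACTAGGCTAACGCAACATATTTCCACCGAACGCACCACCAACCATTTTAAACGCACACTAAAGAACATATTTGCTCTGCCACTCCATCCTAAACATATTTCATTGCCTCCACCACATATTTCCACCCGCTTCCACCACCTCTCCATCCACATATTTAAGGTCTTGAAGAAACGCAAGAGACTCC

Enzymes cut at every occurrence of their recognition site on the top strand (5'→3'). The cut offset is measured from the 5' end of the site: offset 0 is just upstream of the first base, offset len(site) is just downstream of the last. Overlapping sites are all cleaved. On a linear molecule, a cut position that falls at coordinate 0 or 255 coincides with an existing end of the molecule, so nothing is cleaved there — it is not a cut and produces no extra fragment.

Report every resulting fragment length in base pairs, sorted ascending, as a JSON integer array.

Scan for sites:
  CdoI (ACATATTT, off=1): starts [85, 135, 163, 184, 219] → cuts [86, 136, 164, 185, 220]
  XjeIII (CTCCATCC, off=8): starts [10, 152, 211] → cuts [18, 160, 219]
  TgoX (CCACC, off=1): starts [4, 36, 93, 105, 179, 192, 202, 205] → cuts [5, 37, 94, 106, 180, 193, 203, 206]
  BxoVI (AACGCA, off=0): starts [41, 53, 79, 99, 120, 240] → cuts [41, 53, 79, 99, 120, 240]
  PtaIII (ACAGC, off=5): starts [18, 24, 60] → cuts [23, 29, 65]

All cut coordinates (distinct, sorted): [5, 18, 23, 29, 37, 41, 53, 65, 79, 86, 94, 99, 106, 120, 136, 160, 164, 180, 185, 193, 203, 206, 219, 220, 240]

Fragment lengths:
  [0,5): 5 bp
  [5,18): 13 bp
  [18,23): 5 bp
  [23,29): 6 bp
  [29,37): 8 bp
  [37,41): 4 bp
  [41,53): 12 bp
  [53,65): 12 bp
  [65,79): 14 bp
  [79,86): 7 bp
  [86,94): 8 bp
  [94,99): 5 bp
  [99,106): 7 bp
  [106,120): 14 bp
  [120,136): 16 bp
  [136,160): 24 bp
  [160,164): 4 bp
  [164,180): 16 bp
  [180,185): 5 bp
  [185,193): 8 bp
  [193,203): 10 bp
  [203,206): 3 bp
  [206,219): 13 bp
  [219,220): 1 bp
  [220,240): 20 bp
  [240,255): 15 bp

[1,3,4,4,5,5,5,5,6,7,7,8,8,8,10,12,12,13,13,14,14,15,16,16,20,24]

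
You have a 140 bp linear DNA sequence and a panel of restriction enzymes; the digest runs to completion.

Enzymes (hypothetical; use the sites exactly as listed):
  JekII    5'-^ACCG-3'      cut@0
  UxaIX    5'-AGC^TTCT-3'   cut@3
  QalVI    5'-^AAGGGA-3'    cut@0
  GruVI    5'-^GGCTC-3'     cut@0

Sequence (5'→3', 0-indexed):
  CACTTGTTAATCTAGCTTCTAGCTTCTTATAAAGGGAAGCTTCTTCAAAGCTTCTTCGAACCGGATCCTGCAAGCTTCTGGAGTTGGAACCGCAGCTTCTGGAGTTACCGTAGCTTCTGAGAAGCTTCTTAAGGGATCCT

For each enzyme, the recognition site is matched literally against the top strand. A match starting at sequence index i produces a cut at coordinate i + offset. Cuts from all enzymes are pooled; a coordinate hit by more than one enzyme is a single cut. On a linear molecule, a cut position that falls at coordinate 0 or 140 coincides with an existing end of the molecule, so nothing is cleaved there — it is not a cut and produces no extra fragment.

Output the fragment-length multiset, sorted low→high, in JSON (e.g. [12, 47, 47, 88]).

Scan for sites:
  JekII ACCG/0: at [59, 88, 106] ⇒ [59, 88, 106]
  UxaIX AGCTTCT/3: at [13, 20, 37, 48, 72, 93, 111, 122] ⇒ [16, 23, 40, 51, 75, 96, 114, 125]
  QalVI AAGGGA/0: at [31, 130] ⇒ [31, 130]
  GruVI (GGCTC, off=0): no sites

Pooled cuts: [16, 23, 31, 40, 51, 59, 75, 88, 96, 106, 114, 125, 130]

Fragment lengths:
  [0,16): 16 bp
  [16,23): 7 bp
  [23,31): 8 bp
  [31,40): 9 bp
  [40,51): 11 bp
  [51,59): 8 bp
  [59,75): 16 bp
  [75,88): 13 bp
  [88,96): 8 bp
  [96,106): 10 bp
  [106,114): 8 bp
  [114,125): 11 bp
  [125,130): 5 bp
  [130,140): 10 bp

[5,7,8,8,8,8,9,10,10,11,11,13,16,16]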